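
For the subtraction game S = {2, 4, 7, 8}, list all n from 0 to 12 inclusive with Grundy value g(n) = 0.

0, 1, 6, 11, 12

Build the Grundy sequence with g(k) = mex{g(k−s) : s ∈ {2, 4, 7, 8}, s ≤ k}:
g(0) = mex{} = 0
g(1) = mex{} = 0
g(2) = mex{0} = 1
g(3) = mex{0} = 1
g(4) = mex{0,1} = 2
g(5) = mex{0,1} = 2
g(6) = mex{1,2} = 0
g(7) = mex{0,1,2} = 3
g(8) = mex{0,2} = 1
g(9) = mex{0,1,2,3} = 4
g(10) = mex{0,1} = 2
g(11) = mex{1,2,3,4} = 0
g(12) = mex{1,2} = 0
The P-positions (g = 0) in 0..12 are 0, 1, 6, 11, 12.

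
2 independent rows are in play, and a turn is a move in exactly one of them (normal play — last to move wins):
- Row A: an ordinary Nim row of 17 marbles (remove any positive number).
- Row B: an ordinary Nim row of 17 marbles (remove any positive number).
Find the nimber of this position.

Row A is a plain Nim row of size 17, so its Grundy value is 17.
Row B is a plain Nim row of size 17, so its Grundy value is 17.
By the Sprague-Grundy theorem, the Grundy value of a sum of independent games is the XOR of the component values.
Combined value = 17 ⊕ 17 = 0.

0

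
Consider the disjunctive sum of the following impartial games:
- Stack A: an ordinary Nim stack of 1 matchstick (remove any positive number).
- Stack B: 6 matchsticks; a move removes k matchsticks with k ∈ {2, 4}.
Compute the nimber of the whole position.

1

Stack A is a plain Nim stack of size 1, so its Grundy value is 1.
For stack B, compute g(0), g(1), … with moves {2, 4}:
g(0) = mex{} = 0
g(1) = mex{} = 0
g(2) = mex{0} = 1
g(3) = mex{0} = 1
g(4) = mex{0,1} = 2
g(5) = mex{0,1} = 2
g(6) = mex{1,2} = 0
So g(6) = 0.
By the Sprague-Grundy theorem, the Grundy value of a sum of independent games is the XOR of the component values.
Combined value = 1 XOR 0 = 1.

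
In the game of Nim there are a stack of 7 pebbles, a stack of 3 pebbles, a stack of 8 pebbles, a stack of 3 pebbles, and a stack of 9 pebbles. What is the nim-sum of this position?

Nim-sum: 7 ⊕ 3 ⊕ 8 ⊕ 3 ⊕ 9 = 6.

6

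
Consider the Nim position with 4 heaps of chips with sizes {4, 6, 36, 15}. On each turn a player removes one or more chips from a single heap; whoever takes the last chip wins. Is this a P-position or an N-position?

Bitwise XOR of the heap sizes:
  000100  (4)
  000110  (6)
  100100  (36)
  001111  (15)
  ------
  101001  (41)
The nim-sum is 41 ≠ 0, so this is an N-position: the player to move can win.

N-position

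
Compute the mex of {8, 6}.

0

0 is not in the set, so the mex is 0.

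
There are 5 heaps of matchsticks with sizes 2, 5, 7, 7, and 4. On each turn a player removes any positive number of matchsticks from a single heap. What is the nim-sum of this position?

Write each in binary and XOR column by column:
  010  (2)
  101  (5)
  111  (7)
  111  (7)
  100  (4)
  ---
  011  (3)

3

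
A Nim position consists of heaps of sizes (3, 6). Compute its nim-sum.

In binary:
  011  (3)
  110  (6)
  ---
  101  (5)

5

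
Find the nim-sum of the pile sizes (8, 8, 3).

3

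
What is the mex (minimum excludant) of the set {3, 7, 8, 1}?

0

0 is not in the set, so the mex is 0.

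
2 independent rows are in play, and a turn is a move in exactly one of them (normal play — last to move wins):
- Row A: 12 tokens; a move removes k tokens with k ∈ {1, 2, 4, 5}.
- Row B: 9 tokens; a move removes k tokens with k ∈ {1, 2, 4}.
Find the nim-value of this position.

0

Grundy values for row A (subtraction set {1, 2, 4, 5}):
k:     0  1  2  3  4  5  6  7  8  9 10 11 12
g(k):  0  1  2  0  1  2  0  1  2  0  1  2  0
So g(12) = 0.
For row B, compute g(0), g(1), … with moves {1, 2, 4}:
g(0) = mex{} = 0
g(1) = mex{0} = 1
g(2) = mex{0,1} = 2
g(3) = mex{1,2} = 0
g(4) = mex{0,2} = 1
g(5) = mex{0,1} = 2
g(6) = mex{1,2} = 0
g(7) = mex{0,2} = 1
g(8) = mex{0,1} = 2
g(9) = mex{1,2} = 0
So g(9) = 0.
The value of a disjunctive sum is the nim-sum of the parts.
Combined value = 0 ⊕ 0 = 0.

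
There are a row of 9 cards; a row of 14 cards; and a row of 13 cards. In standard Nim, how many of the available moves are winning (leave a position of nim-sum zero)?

3

Compute the nim-sum pairwise:
9 ⊕ 14 = 7
7 ⊕ 13 = 10
The overall nim-sum is X = 10. A row of size p has a winning move iff p XOR X < p (reduce it to p XOR X).
  9: 9 XOR 10 = 3 < 9 — winning move (to 3).
  14: 14 XOR 10 = 4 < 14 — winning move (to 4).
  13: 13 XOR 10 = 7 < 13 — winning move (to 7).
That gives 3 winning moves.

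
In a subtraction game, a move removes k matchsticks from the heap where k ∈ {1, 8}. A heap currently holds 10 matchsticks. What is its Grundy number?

Compute g(0), g(1), … for moves {1, 8}:
k:     0  1  2  3  4  5  6  7  8  9 10
g(k):  0  1  0  1  0  1  0  1  2  0  1
So g(10) = 1.

1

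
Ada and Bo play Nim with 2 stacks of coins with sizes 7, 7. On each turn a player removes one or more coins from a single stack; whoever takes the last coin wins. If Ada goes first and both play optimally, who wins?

Compute the nim-sum pairwise:
7 XOR 7 = 0
The nim-sum is 0, so this is a P-position: the player to move is in a losing position under optimal play; Ada is about to move from it and so loses — Bo wins.

Bo wins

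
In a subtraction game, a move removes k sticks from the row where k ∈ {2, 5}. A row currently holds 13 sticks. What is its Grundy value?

Grundy values for subtraction set {2, 5}:
k:     0  1  2  3  4  5  6  7  8  9 10 11 12 13
g(k):  0  0  1  1  0  2  1  0  0  1  1  0  2  1
So g(13) = 1.

1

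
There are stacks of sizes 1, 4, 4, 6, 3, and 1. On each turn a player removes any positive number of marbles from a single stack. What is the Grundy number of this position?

Compute the nim-sum pairwise:
1 ⊕ 4 = 5
5 ⊕ 4 = 1
1 ⊕ 6 = 7
7 ⊕ 3 = 4
4 ⊕ 1 = 5

5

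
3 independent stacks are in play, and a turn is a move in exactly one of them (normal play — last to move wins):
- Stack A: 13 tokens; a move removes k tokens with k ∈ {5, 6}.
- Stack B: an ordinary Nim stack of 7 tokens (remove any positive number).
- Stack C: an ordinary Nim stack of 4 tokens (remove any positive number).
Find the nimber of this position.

Grundy values for stack A (subtraction set {5, 6}):
k:     0  1  2  3  4  5  6  7  8  9 10 11 12 13
g(k):  0  0  0  0  0  1  1  1  1  1  2  0  0  0
So g(13) = 0.
Stack B is a plain Nim stack of size 7, so its Grundy value is 7.
Stack C is a plain Nim stack of size 4, so its Grundy value is 4.
By the Sprague-Grundy theorem, the Grundy value of a sum of independent games is the XOR of the component values.
Combined value = 0 XOR 7 XOR 4 = 3.

3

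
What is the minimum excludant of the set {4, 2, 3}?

0

0 is not in the set, so the mex is 0.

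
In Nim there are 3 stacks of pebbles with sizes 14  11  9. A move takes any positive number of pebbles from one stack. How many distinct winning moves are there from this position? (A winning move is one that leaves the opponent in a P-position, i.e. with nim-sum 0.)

3

Compute the nim-sum pairwise:
14 XOR 11 = 5
5 XOR 9 = 12
The overall nim-sum is X = 12. A stack of size p has a winning move iff p XOR X < p (reduce it to p XOR X).
  14: 14 XOR 12 = 2 < 14 — winning move (to 2).
  11: 11 XOR 12 = 7 < 11 — winning move (to 7).
  9: 9 XOR 12 = 5 < 9 — winning move (to 5).
That gives 3 winning moves.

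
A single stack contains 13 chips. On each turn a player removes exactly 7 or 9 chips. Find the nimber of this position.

1

Grundy values for subtraction set {7, 9}:
g(0) = mex{} = 0
g(1) = mex{} = 0
g(2) = mex{} = 0
g(3) = mex{} = 0
g(4) = mex{} = 0
g(5) = mex{} = 0
g(6) = mex{} = 0
g(7) = mex{0} = 1
g(8) = mex{0} = 1
g(9) = mex{0} = 1
g(10) = mex{0} = 1
g(11) = mex{0} = 1
g(12) = mex{0} = 1
g(13) = mex{0} = 1
So g(13) = 1.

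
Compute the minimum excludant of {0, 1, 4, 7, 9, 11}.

2

The values 0, 1 are all present; 2 is the first non-negative integer missing from the set.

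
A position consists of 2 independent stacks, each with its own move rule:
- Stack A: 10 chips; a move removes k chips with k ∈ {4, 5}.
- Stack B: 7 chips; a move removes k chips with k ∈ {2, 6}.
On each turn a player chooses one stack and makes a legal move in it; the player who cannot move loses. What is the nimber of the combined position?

1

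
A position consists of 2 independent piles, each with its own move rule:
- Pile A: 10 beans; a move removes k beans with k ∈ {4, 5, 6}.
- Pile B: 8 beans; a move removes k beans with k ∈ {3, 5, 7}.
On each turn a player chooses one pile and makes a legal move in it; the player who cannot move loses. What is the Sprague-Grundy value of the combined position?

2

Grundy values for pile A (subtraction set {4, 5, 6}):
g(0) = mex{} = 0
g(1) = mex{} = 0
g(2) = mex{} = 0
g(3) = mex{} = 0
g(4) = mex{0} = 1
g(5) = mex{0} = 1
g(6) = mex{0} = 1
g(7) = mex{0} = 1
g(8) = mex{0,1} = 2
g(9) = mex{0,1} = 2
g(10) = mex{1} = 0
So g(10) = 0.
Grundy values for pile B (subtraction set {3, 5, 7}):
g(0) = mex{} = 0
g(1) = mex{} = 0
g(2) = mex{} = 0
g(3) = mex{0} = 1
g(4) = mex{0} = 1
g(5) = mex{0} = 1
g(6) = mex{0,1} = 2
g(7) = mex{0,1} = 2
g(8) = mex{0,1} = 2
So g(8) = 2.
By the Sprague-Grundy theorem, the Grundy value of a sum of independent games is the XOR of the component values.
Combined value = 0 XOR 2 = 2.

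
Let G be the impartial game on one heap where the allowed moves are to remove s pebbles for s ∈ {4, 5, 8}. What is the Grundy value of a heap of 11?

Build the Grundy sequence with g(k) = mex{g(k−s) : s ∈ {4, 5, 8}, s ≤ k}:
k:     0  1  2  3  4  5  6  7  8  9 10 11
g(k):  0  0  0  0  1  1  1  1  2  2  2  2
So g(11) = 2.

2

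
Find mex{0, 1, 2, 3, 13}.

The values 0, 1, 2, 3 are all present; 4 is the first non-negative integer missing from the set.

4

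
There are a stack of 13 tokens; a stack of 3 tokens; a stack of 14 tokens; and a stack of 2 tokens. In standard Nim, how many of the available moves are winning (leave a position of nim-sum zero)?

3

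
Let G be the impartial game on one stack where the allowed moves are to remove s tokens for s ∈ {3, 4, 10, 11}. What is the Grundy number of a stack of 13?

Compute g(0), g(1), … for moves {3, 4, 10, 11}:
g(0) = mex{} = 0
g(1) = mex{} = 0
g(2) = mex{} = 0
g(3) = mex{0} = 1
g(4) = mex{0} = 1
g(5) = mex{0} = 1
g(6) = mex{0,1} = 2
g(7) = mex{1} = 0
g(8) = mex{1} = 0
g(9) = mex{1,2} = 0
g(10) = mex{0,2} = 1
g(11) = mex{0} = 1
g(12) = mex{0} = 1
g(13) = mex{0,1} = 2
So g(13) = 2.

2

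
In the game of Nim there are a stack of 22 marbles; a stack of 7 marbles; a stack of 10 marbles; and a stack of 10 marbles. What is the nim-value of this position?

17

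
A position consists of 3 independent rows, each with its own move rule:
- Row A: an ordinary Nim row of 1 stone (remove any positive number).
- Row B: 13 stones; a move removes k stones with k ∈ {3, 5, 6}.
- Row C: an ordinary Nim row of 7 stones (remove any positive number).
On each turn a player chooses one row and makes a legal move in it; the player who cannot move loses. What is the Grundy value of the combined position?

Row A is a plain Nim row of size 1, so its Grundy value is 1.
Grundy values for row B (subtraction set {3, 5, 6}):
g(0) = mex{} = 0
g(1) = mex{} = 0
g(2) = mex{} = 0
g(3) = mex{0} = 1
g(4) = mex{0} = 1
g(5) = mex{0} = 1
g(6) = mex{0,1} = 2
g(7) = mex{0,1} = 2
g(8) = mex{0,1} = 2
g(9) = mex{1,2} = 0
g(10) = mex{1,2} = 0
g(11) = mex{1,2} = 0
g(12) = mex{0,2} = 1
g(13) = mex{0,2} = 1
So g(13) = 1.
Row C is a plain Nim row of size 7, so its Grundy value is 7.
By the Sprague-Grundy theorem, the Grundy value of a sum of independent games is the XOR of the component values.
Combined value = 1 XOR 1 XOR 7 = 7.

7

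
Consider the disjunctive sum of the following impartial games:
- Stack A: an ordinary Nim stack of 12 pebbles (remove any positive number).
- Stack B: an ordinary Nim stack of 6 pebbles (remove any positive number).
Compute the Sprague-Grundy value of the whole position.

Stack A is a plain Nim stack of size 12, so its Grundy value is 12.
Stack B is a plain Nim stack of size 6, so its Grundy value is 6.
By the Sprague-Grundy theorem, the Grundy value of a sum of independent games is the XOR of the component values.
Combined value = 12 ⊕ 6 = 10.

10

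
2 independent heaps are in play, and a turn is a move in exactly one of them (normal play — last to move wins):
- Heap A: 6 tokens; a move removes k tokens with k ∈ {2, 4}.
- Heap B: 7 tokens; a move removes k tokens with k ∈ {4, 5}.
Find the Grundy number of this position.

1

For heap A, compute g(0), g(1), … with moves {2, 4}:
k:     0  1  2  3  4  5  6
g(k):  0  0  1  1  2  2  0
So g(6) = 0.
Build the Grundy sequence for heap B with g(k) = mex{g(k−s) : s ∈ {4, 5}, s ≤ k}:
k:     0  1  2  3  4  5  6  7
g(k):  0  0  0  0  1  1  1  1
So g(7) = 1.
The value of a disjunctive sum is the nim-sum of the parts.
Combined value = 0 XOR 1 = 1.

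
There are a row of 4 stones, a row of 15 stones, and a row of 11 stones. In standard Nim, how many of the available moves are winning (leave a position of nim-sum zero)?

0

Compute the nim-sum pairwise:
4 ^ 15 = 11
11 ^ 11 = 0
The nim-sum is already 0, so every move leaves a nonzero nim-sum — there are no winning moves.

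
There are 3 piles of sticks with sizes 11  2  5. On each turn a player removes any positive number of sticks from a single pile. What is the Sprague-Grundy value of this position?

Write each in binary and XOR column by column:
  1011  (11)
  0010  (2)
  0101  (5)
  ----
  1100  (12)

12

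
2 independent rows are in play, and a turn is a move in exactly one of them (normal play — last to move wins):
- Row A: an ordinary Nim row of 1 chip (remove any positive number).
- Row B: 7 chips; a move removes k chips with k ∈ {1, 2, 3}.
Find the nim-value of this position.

2

Row A is a plain Nim row of size 1, so its Grundy value is 1.
Build the Grundy sequence for row B with g(k) = mex{g(k−s) : s ∈ {1, 2, 3}, s ≤ k}:
k:     0  1  2  3  4  5  6  7
g(k):  0  1  2  3  0  1  2  3
So g(7) = 3.
By the Sprague-Grundy theorem, the Grundy value of a sum of independent games is the XOR of the component values.
Combined value = 1 XOR 3 = 2.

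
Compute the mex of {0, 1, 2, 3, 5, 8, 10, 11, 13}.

The values 0, 1, 2, 3 are all present; 4 is the first non-negative integer missing from the set.

4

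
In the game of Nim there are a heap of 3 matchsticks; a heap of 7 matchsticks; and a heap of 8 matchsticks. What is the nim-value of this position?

12

Compute the nim-sum pairwise:
3 ⊕ 7 = 4
4 ⊕ 8 = 12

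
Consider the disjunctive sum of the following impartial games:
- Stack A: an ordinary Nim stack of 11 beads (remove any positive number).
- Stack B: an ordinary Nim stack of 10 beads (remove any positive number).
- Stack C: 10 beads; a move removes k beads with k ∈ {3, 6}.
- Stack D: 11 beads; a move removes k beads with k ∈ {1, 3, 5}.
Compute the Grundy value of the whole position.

Stack A is a plain Nim stack of size 11, so its Grundy value is 11.
Stack B is a plain Nim stack of size 10, so its Grundy value is 10.
Build the Grundy sequence for stack C with g(k) = mex{g(k−s) : s ∈ {3, 6}, s ≤ k}:
g(0) = mex{} = 0
g(1) = mex{} = 0
g(2) = mex{} = 0
g(3) = mex{0} = 1
g(4) = mex{0} = 1
g(5) = mex{0} = 1
g(6) = mex{0,1} = 2
g(7) = mex{0,1} = 2
g(8) = mex{0,1} = 2
g(9) = mex{1,2} = 0
g(10) = mex{1,2} = 0
So g(10) = 0.
For stack D, compute g(0), g(1), … with moves {1, 3, 5}:
g(0) = mex{} = 0
g(1) = mex{0} = 1
g(2) = mex{1} = 0
g(3) = mex{0} = 1
g(4) = mex{1} = 0
g(5) = mex{0} = 1
g(6) = mex{1} = 0
g(7) = mex{0} = 1
g(8) = mex{1} = 0
g(9) = mex{0} = 1
g(10) = mex{1} = 0
g(11) = mex{0} = 1
So g(11) = 1.
By the Sprague-Grundy theorem, the Grundy value of a sum of independent games is the XOR of the component values.
Combined value = 11 ⊕ 10 ⊕ 0 ⊕ 1 = 0.

0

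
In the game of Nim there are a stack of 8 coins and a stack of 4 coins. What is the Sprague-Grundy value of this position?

12

Compute the nim-sum pairwise:
8 ⊕ 4 = 12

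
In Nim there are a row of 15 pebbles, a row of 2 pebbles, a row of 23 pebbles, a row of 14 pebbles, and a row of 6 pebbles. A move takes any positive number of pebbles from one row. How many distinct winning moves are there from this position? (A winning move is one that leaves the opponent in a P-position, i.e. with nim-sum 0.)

1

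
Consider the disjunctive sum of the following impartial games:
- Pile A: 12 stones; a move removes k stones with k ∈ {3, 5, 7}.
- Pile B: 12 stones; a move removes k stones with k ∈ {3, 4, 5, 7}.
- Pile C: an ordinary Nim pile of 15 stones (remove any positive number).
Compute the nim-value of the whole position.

15

Grundy values for pile A (subtraction set {3, 5, 7}):
g(0) = mex{} = 0
g(1) = mex{} = 0
g(2) = mex{} = 0
g(3) = mex{0} = 1
g(4) = mex{0} = 1
g(5) = mex{0} = 1
g(6) = mex{0,1} = 2
g(7) = mex{0,1} = 2
g(8) = mex{0,1} = 2
g(9) = mex{0,1,2} = 3
g(10) = mex{1,2} = 0
g(11) = mex{1,2} = 0
g(12) = mex{1,2,3} = 0
So g(12) = 0.
For pile B, compute g(0), g(1), … with moves {3, 4, 5, 7}:
g(0) = mex{} = 0
g(1) = mex{} = 0
g(2) = mex{} = 0
g(3) = mex{0} = 1
g(4) = mex{0} = 1
g(5) = mex{0} = 1
g(6) = mex{0,1} = 2
g(7) = mex{0,1} = 2
g(8) = mex{0,1} = 2
g(9) = mex{0,1,2} = 3
g(10) = mex{1,2} = 0
g(11) = mex{1,2} = 0
g(12) = mex{1,2,3} = 0
So g(12) = 0.
Pile C is a plain Nim pile of size 15, so its Grundy value is 15.
By the Sprague-Grundy theorem, the Grundy value of a sum of independent games is the XOR of the component values.
Combined value = 0 ⊕ 0 ⊕ 15 = 15.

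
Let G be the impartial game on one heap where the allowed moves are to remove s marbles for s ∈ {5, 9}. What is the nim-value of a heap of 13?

Grundy values for subtraction set {5, 9}:
g(0) = mex{} = 0
g(1) = mex{} = 0
g(2) = mex{} = 0
g(3) = mex{} = 0
g(4) = mex{} = 0
g(5) = mex{0} = 1
g(6) = mex{0} = 1
g(7) = mex{0} = 1
g(8) = mex{0} = 1
g(9) = mex{0} = 1
g(10) = mex{0,1} = 2
g(11) = mex{0,1} = 2
g(12) = mex{0,1} = 2
g(13) = mex{0,1} = 2
So g(13) = 2.

2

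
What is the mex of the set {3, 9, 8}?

0 is not in the set, so the mex is 0.

0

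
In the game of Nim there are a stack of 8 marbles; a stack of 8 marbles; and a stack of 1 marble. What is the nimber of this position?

1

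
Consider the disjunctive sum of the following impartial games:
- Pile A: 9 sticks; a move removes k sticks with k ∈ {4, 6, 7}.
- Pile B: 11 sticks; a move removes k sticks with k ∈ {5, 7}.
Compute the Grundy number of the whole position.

0

For pile A, compute g(0), g(1), … with moves {4, 6, 7}:
g(0) = mex{} = 0
g(1) = mex{} = 0
g(2) = mex{} = 0
g(3) = mex{} = 0
g(4) = mex{0} = 1
g(5) = mex{0} = 1
g(6) = mex{0} = 1
g(7) = mex{0} = 1
g(8) = mex{0,1} = 2
g(9) = mex{0,1} = 2
So g(9) = 2.
For pile B, compute g(0), g(1), … with moves {5, 7}:
k:     0  1  2  3  4  5  6  7  8  9 10 11
g(k):  0  0  0  0  0  1  1  1  1  1  2  2
So g(11) = 2.
By the Sprague-Grundy theorem, the Grundy value of a sum of independent games is the XOR of the component values.
Combined value = 2 XOR 2 = 0.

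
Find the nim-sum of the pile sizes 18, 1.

Compute the nim-sum pairwise:
18 ^ 1 = 19

19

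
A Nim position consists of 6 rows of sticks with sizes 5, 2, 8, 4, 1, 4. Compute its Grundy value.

14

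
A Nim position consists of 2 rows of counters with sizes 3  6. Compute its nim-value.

Nim-sum: 3 ^ 6 = 5.

5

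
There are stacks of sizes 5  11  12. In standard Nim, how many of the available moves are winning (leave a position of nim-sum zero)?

1

Nim-sum: 5 ⊕ 11 ⊕ 12 = 2.
The overall nim-sum is X = 2. A stack of size p has a winning move iff p XOR X < p (reduce it to p XOR X).
  5: 5 XOR 2 = 7 ≥ 5 — no move.
  11: 11 XOR 2 = 9 < 11 — winning move (to 9).
  12: 12 XOR 2 = 14 ≥ 12 — no move.
That gives 1 winning move.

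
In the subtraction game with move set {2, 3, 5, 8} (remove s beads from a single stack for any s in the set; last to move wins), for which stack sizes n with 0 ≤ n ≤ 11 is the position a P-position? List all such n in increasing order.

0, 1, 7, 11

Build the Grundy sequence with g(k) = mex{g(k−s) : s ∈ {2, 3, 5, 8}, s ≤ k}:
k:     0  1  2  3  4  5  6  7  8  9 10 11
g(k):  0  0  1  1  2  2  3  0  4  1  3  0
The P-positions (g = 0) in 0..11 are 0, 1, 7, 11.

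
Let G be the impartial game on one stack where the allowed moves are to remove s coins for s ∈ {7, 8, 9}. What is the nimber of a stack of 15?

2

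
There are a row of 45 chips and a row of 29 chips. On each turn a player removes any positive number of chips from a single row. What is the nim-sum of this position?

Compute the nim-sum pairwise:
45 XOR 29 = 48

48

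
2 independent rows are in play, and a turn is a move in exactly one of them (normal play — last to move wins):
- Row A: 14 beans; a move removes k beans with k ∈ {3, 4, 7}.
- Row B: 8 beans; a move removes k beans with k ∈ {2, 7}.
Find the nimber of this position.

3

Grundy values for row A (subtraction set {3, 4, 7}):
g(0) = mex{} = 0
g(1) = mex{} = 0
g(2) = mex{} = 0
g(3) = mex{0} = 1
g(4) = mex{0} = 1
g(5) = mex{0} = 1
g(6) = mex{0,1} = 2
g(7) = mex{0,1} = 2
g(8) = mex{0,1} = 2
g(9) = mex{0,1,2} = 3
g(10) = mex{1,2} = 0
g(11) = mex{1,2} = 0
g(12) = mex{1,2,3} = 0
g(13) = mex{0,2,3} = 1
g(14) = mex{0,2} = 1
So g(14) = 1.
For row B, compute g(0), g(1), … with moves {2, 7}:
k:     0  1  2  3  4  5  6  7  8
g(k):  0  0  1  1  0  0  1  1  2
So g(8) = 2.
The value of a disjunctive sum is the nim-sum of the parts.
Combined value = 1 XOR 2 = 3.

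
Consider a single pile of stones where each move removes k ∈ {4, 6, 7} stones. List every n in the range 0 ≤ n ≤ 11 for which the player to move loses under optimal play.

0, 1, 2, 3, 11

Compute g(0), g(1), … for moves {4, 6, 7}:
k:     0  1  2  3  4  5  6  7  8  9 10 11
g(k):  0  0  0  0  1  1  1  1  2  2  2  0
The P-positions (g = 0) in 0..11 are 0, 1, 2, 3, 11.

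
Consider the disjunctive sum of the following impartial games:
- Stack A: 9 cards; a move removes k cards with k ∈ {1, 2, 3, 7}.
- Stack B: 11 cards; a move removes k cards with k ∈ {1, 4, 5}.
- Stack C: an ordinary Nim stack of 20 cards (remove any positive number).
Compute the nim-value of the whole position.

20

Grundy values for stack A (subtraction set {1, 2, 3, 7}):
k:     0  1  2  3  4  5  6  7  8  9
g(k):  0  1  2  3  0  1  2  3  0  1
So g(9) = 1.
Build the Grundy sequence for stack B with g(k) = mex{g(k−s) : s ∈ {1, 4, 5}, s ≤ k}:
g(0) = mex{} = 0
g(1) = mex{0} = 1
g(2) = mex{1} = 0
g(3) = mex{0} = 1
g(4) = mex{0,1} = 2
g(5) = mex{0,1,2} = 3
g(6) = mex{0,1,3} = 2
g(7) = mex{0,1,2} = 3
g(8) = mex{1,2,3} = 0
g(9) = mex{0,2,3} = 1
g(10) = mex{1,2,3} = 0
g(11) = mex{0,2,3} = 1
So g(11) = 1.
Stack C is a plain Nim stack of size 20, so its Grundy value is 20.
The value of a disjunctive sum is the nim-sum of the parts.
Combined value = 1 ⊕ 1 ⊕ 20 = 20.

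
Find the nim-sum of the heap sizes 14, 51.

61

Write each in binary and XOR column by column:
  001110  (14)
  110011  (51)
  ------
  111101  (61)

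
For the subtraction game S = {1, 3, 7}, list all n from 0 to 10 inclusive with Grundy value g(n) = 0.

0, 2, 4, 6, 8, 10

Grundy values for subtraction set {1, 3, 7}:
g(0) = mex{} = 0
g(1) = mex{0} = 1
g(2) = mex{1} = 0
g(3) = mex{0} = 1
g(4) = mex{1} = 0
g(5) = mex{0} = 1
g(6) = mex{1} = 0
g(7) = mex{0} = 1
g(8) = mex{1} = 0
g(9) = mex{0} = 1
g(10) = mex{1} = 0
The P-positions (g = 0) in 0..10 are 0, 2, 4, 6, 8, 10.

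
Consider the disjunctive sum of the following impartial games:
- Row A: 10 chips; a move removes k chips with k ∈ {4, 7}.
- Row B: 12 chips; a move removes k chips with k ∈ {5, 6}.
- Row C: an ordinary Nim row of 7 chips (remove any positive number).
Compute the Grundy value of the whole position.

5

Grundy values for row A (subtraction set {4, 7}):
k:     0  1  2  3  4  5  6  7  8  9 10
g(k):  0  0  0  0  1  1  1  1  2  2  2
So g(10) = 2.
Grundy values for row B (subtraction set {5, 6}):
k:     0  1  2  3  4  5  6  7  8  9 10 11 12
g(k):  0  0  0  0  0  1  1  1  1  1  2  0  0
So g(12) = 0.
Row C is a plain Nim row of size 7, so its Grundy value is 7.
By the Sprague-Grundy theorem, the Grundy value of a sum of independent games is the XOR of the component values.
Combined value = 2 ⊕ 0 ⊕ 7 = 5.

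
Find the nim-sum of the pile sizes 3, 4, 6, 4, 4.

1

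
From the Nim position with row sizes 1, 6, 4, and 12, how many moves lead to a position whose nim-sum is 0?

Write each in binary and XOR column by column:
  0001  (1)
  0110  (6)
  0100  (4)
  1100  (12)
  ----
  1111  (15)
The overall nim-sum is X = 15. A row of size p has a winning move iff p XOR X < p (reduce it to p XOR X).
  1: 1 XOR 15 = 14 ≥ 1 — no move.
  6: 6 XOR 15 = 9 ≥ 6 — no move.
  4: 4 XOR 15 = 11 ≥ 4 — no move.
  12: 12 XOR 15 = 3 < 12 — winning move (to 3).
That gives 1 winning move.

1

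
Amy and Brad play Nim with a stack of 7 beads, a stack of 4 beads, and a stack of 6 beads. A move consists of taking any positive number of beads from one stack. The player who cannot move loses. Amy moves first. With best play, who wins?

Amy wins

In binary:
  111  (7)
  100  (4)
  110  (6)
  ---
  101  (5)
The nim-sum is 5 ≠ 0, so this is an N-position: the player to move can win; Amy has a winning move.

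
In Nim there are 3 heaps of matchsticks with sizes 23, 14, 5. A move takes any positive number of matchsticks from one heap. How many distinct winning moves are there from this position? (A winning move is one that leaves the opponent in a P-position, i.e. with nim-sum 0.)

Nim-sum: 23 XOR 14 XOR 5 = 28.
The overall nim-sum is X = 28. A heap of size p has a winning move iff p XOR X < p (reduce it to p XOR X).
  23: 23 XOR 28 = 11 < 23 — winning move (to 11).
  14: 14 XOR 28 = 18 ≥ 14 — no move.
  5: 5 XOR 28 = 25 ≥ 5 — no move.
That gives 1 winning move.

1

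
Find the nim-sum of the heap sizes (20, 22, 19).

17

In binary:
  10100  (20)
  10110  (22)
  10011  (19)
  -----
  10001  (17)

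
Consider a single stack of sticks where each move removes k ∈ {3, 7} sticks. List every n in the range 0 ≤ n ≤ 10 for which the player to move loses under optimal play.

0, 1, 2, 6, 10

Build the Grundy sequence with g(k) = mex{g(k−s) : s ∈ {3, 7}, s ≤ k}:
g(0) = mex{} = 0
g(1) = mex{} = 0
g(2) = mex{} = 0
g(3) = mex{0} = 1
g(4) = mex{0} = 1
g(5) = mex{0} = 1
g(6) = mex{1} = 0
g(7) = mex{0,1} = 2
g(8) = mex{0,1} = 2
g(9) = mex{0} = 1
g(10) = mex{1,2} = 0
The P-positions (g = 0) in 0..10 are 0, 1, 2, 6, 10.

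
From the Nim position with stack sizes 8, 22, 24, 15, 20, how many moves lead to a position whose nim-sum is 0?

In binary:
  01000  (8)
  10110  (22)
  11000  (24)
  01111  (15)
  10100  (20)
  -----
  11101  (29)
The overall nim-sum is X = 29. A stack of size p has a winning move iff p XOR X < p (reduce it to p XOR X).
  8: 8 XOR 29 = 21 ≥ 8 — no move.
  22: 22 XOR 29 = 11 < 22 — winning move (to 11).
  24: 24 XOR 29 = 5 < 24 — winning move (to 5).
  15: 15 XOR 29 = 18 ≥ 15 — no move.
  20: 20 XOR 29 = 9 < 20 — winning move (to 9).
That gives 3 winning moves.

3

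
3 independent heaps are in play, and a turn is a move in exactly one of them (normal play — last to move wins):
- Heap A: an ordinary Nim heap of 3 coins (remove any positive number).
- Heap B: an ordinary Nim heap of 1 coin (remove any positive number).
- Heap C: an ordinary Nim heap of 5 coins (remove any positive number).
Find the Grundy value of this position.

Heap A is a plain Nim heap of size 3, so its Grundy value is 3.
Heap B is a plain Nim heap of size 1, so its Grundy value is 1.
Heap C is a plain Nim heap of size 5, so its Grundy value is 5.
The value of a disjunctive sum is the nim-sum of the parts.
Combined value = 3 ⊕ 1 ⊕ 5 = 7.

7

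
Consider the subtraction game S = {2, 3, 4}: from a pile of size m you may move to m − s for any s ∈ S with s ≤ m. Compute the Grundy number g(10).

2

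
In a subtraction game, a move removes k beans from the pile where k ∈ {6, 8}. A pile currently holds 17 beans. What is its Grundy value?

0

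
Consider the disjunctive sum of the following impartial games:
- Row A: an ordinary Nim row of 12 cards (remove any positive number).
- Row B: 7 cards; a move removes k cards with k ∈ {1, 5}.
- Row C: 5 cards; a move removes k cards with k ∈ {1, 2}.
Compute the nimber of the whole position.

15

Row A is a plain Nim row of size 12, so its Grundy value is 12.
Build the Grundy sequence for row B with g(k) = mex{g(k−s) : s ∈ {1, 5}, s ≤ k}:
k:     0  1  2  3  4  5  6  7
g(k):  0  1  0  1  0  1  0  1
So g(7) = 1.
For row C, compute g(0), g(1), … with moves {1, 2}:
k:     0  1  2  3  4  5
g(k):  0  1  2  0  1  2
So g(5) = 2.
By the Sprague-Grundy theorem, the Grundy value of a sum of independent games is the XOR of the component values.
Combined value = 12 XOR 1 XOR 2 = 15.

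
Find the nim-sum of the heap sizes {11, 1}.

10

In binary:
  1011  (11)
  0001  (1)
  ----
  1010  (10)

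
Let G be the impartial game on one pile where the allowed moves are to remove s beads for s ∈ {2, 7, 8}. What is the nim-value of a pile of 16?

Build the Grundy sequence with g(k) = mex{g(k−s) : s ∈ {2, 7, 8}, s ≤ k}:
k:     0  1  2  3  4  5  6  7  8  9 10 11 12 13 14 15 16
g(k):  0  0  1  1  0  0  1  1  2  2  0  3  1  2  0  0  1
So g(16) = 1.

1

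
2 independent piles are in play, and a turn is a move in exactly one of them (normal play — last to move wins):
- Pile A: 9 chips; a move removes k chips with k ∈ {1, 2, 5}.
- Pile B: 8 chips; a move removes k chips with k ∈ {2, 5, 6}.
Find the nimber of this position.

0

Grundy values for pile A (subtraction set {1, 2, 5}):
g(0) = mex{} = 0
g(1) = mex{0} = 1
g(2) = mex{0,1} = 2
g(3) = mex{1,2} = 0
g(4) = mex{0,2} = 1
g(5) = mex{0,1} = 2
g(6) = mex{1,2} = 0
g(7) = mex{0,2} = 1
g(8) = mex{0,1} = 2
g(9) = mex{1,2} = 0
So g(9) = 0.
For pile B, compute g(0), g(1), … with moves {2, 5, 6}:
k:     0  1  2  3  4  5  6  7  8
g(k):  0  0  1  1  0  2  1  3  0
So g(8) = 0.
By the Sprague-Grundy theorem, the Grundy value of a sum of independent games is the XOR of the component values.
Combined value = 0 ⊕ 0 = 0.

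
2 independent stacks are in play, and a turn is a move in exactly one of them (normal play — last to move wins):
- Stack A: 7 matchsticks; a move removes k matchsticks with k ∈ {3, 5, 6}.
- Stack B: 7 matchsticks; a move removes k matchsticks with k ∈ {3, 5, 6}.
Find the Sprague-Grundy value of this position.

0

Grundy values for stack A (subtraction set {3, 5, 6}):
g(0) = mex{} = 0
g(1) = mex{} = 0
g(2) = mex{} = 0
g(3) = mex{0} = 1
g(4) = mex{0} = 1
g(5) = mex{0} = 1
g(6) = mex{0,1} = 2
g(7) = mex{0,1} = 2
So g(7) = 2.
For stack B, compute g(0), g(1), … with moves {3, 5, 6}:
g(0) = mex{} = 0
g(1) = mex{} = 0
g(2) = mex{} = 0
g(3) = mex{0} = 1
g(4) = mex{0} = 1
g(5) = mex{0} = 1
g(6) = mex{0,1} = 2
g(7) = mex{0,1} = 2
So g(7) = 2.
By the Sprague-Grundy theorem, the Grundy value of a sum of independent games is the XOR of the component values.
Combined value = 2 XOR 2 = 0.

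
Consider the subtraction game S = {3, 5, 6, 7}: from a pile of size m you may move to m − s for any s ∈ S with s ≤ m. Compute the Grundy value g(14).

1

Compute g(0), g(1), … for moves {3, 5, 6, 7}:
k:     0  1  2  3  4  5  6  7  8  9 10 11 12 13 14
g(k):  0  0  0  1  1  1  2  2  2  3  0  0  0  1  1
So g(14) = 1.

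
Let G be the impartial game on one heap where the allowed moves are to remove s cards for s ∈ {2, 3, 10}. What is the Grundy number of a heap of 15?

1

Build the Grundy sequence with g(k) = mex{g(k−s) : s ∈ {2, 3, 10}, s ≤ k}:
k:     0  1  2  3  4  5  6  7  8  9 10 11 12 13 14 15
g(k):  0  0  1  1  2  0  0  1  1  2  2  3  0  0  1  1
So g(15) = 1.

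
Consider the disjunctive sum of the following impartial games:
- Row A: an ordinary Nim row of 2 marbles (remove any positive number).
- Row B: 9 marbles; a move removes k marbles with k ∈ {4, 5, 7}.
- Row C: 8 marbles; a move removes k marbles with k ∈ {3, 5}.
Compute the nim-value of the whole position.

Row A is a plain Nim row of size 2, so its Grundy value is 2.
Grundy values for row B (subtraction set {4, 5, 7}):
k:     0  1  2  3  4  5  6  7  8  9
g(k):  0  0  0  0  1  1  1  1  2  2
So g(9) = 2.
Build the Grundy sequence for row C with g(k) = mex{g(k−s) : s ∈ {3, 5}, s ≤ k}:
g(0) = mex{} = 0
g(1) = mex{} = 0
g(2) = mex{} = 0
g(3) = mex{0} = 1
g(4) = mex{0} = 1
g(5) = mex{0} = 1
g(6) = mex{0,1} = 2
g(7) = mex{0,1} = 2
g(8) = mex{1} = 0
So g(8) = 0.
By the Sprague-Grundy theorem, the Grundy value of a sum of independent games is the XOR of the component values.
Combined value = 2 ⊕ 2 ⊕ 0 = 0.

0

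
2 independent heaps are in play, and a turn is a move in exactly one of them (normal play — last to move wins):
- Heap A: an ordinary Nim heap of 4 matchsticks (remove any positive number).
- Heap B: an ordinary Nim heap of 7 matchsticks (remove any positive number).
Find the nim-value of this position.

Heap A is a plain Nim heap of size 4, so its Grundy value is 4.
Heap B is a plain Nim heap of size 7, so its Grundy value is 7.
The value of a disjunctive sum is the nim-sum of the parts.
Combined value = 4 ⊕ 7 = 3.

3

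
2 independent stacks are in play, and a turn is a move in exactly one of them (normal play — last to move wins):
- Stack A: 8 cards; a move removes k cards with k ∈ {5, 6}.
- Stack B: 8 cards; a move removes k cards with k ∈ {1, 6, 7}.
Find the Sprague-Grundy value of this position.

3

Grundy values for stack A (subtraction set {5, 6}):
k:     0  1  2  3  4  5  6  7  8
g(k):  0  0  0  0  0  1  1  1  1
So g(8) = 1.
For stack B, compute g(0), g(1), … with moves {1, 6, 7}:
g(0) = mex{} = 0
g(1) = mex{0} = 1
g(2) = mex{1} = 0
g(3) = mex{0} = 1
g(4) = mex{1} = 0
g(5) = mex{0} = 1
g(6) = mex{0,1} = 2
g(7) = mex{0,1,2} = 3
g(8) = mex{0,1,3} = 2
So g(8) = 2.
By the Sprague-Grundy theorem, the Grundy value of a sum of independent games is the XOR of the component values.
Combined value = 1 ⊕ 2 = 3.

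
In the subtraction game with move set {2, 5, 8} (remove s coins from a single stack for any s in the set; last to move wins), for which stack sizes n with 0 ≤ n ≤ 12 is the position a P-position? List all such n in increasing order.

0, 1, 4, 7, 10, 11

Grundy values for subtraction set {2, 5, 8}:
g(0) = mex{} = 0
g(1) = mex{} = 0
g(2) = mex{0} = 1
g(3) = mex{0} = 1
g(4) = mex{1} = 0
g(5) = mex{0,1} = 2
g(6) = mex{0} = 1
g(7) = mex{1,2} = 0
g(8) = mex{0,1} = 2
g(9) = mex{0} = 1
g(10) = mex{1,2} = 0
g(11) = mex{1} = 0
g(12) = mex{0} = 1
The P-positions (g = 0) in 0..12 are 0, 1, 4, 7, 10, 11.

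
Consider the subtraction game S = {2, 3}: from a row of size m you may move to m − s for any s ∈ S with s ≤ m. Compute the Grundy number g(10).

0

Compute g(0), g(1), … for moves {2, 3}:
k:     0  1  2  3  4  5  6  7  8  9 10
g(k):  0  0  1  1  2  0  0  1  1  2  0
So g(10) = 0.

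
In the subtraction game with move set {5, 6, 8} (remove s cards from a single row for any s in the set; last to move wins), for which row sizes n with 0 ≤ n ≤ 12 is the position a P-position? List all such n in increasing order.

Grundy values for subtraction set {5, 6, 8}:
g(0) = mex{} = 0
g(1) = mex{} = 0
g(2) = mex{} = 0
g(3) = mex{} = 0
g(4) = mex{} = 0
g(5) = mex{0} = 1
g(6) = mex{0} = 1
g(7) = mex{0} = 1
g(8) = mex{0} = 1
g(9) = mex{0} = 1
g(10) = mex{0,1} = 2
g(11) = mex{0,1} = 2
g(12) = mex{0,1} = 2
The P-positions (g = 0) in 0..12 are 0, 1, 2, 3, 4.

0, 1, 2, 3, 4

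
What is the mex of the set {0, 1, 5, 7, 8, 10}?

The values 0, 1 are all present; 2 is the first non-negative integer missing from the set.

2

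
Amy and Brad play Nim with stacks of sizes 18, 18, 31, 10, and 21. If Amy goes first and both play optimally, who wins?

Nim-sum: 18 XOR 18 XOR 31 XOR 10 XOR 21 = 0.
The nim-sum is 0, so this is a P-position: the player to move is in a losing position under optimal play; Amy is about to move from it and so loses — Brad wins.

Brad wins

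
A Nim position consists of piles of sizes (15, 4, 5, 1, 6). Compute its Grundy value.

Bitwise XOR of the heap sizes:
  1111  (15)
  0100  (4)
  0101  (5)
  0001  (1)
  0110  (6)
  ----
  1001  (9)

9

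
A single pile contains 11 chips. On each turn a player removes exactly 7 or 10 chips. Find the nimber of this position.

Compute g(0), g(1), … for moves {7, 10}:
g(0) = mex{} = 0
g(1) = mex{} = 0
g(2) = mex{} = 0
g(3) = mex{} = 0
g(4) = mex{} = 0
g(5) = mex{} = 0
g(6) = mex{} = 0
g(7) = mex{0} = 1
g(8) = mex{0} = 1
g(9) = mex{0} = 1
g(10) = mex{0} = 1
g(11) = mex{0} = 1
So g(11) = 1.

1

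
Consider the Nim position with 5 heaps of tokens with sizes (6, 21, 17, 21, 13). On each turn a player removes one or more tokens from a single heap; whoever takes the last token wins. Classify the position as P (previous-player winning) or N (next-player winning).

Nim-sum: 6 ⊕ 21 ⊕ 17 ⊕ 21 ⊕ 13 = 26.
The nim-sum is 26 ≠ 0, so this is an N-position: the player to move can win.

N-position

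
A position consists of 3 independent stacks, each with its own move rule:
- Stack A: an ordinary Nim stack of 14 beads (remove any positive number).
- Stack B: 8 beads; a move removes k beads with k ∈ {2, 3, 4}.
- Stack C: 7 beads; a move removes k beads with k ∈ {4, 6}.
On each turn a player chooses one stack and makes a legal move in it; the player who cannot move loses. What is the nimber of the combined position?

14

Stack A is a plain Nim stack of size 14, so its Grundy value is 14.
For stack B, compute g(0), g(1), … with moves {2, 3, 4}:
k:     0  1  2  3  4  5  6  7  8
g(k):  0  0  1  1  2  2  0  0  1
So g(8) = 1.
For stack C, compute g(0), g(1), … with moves {4, 6}:
k:     0  1  2  3  4  5  6  7
g(k):  0  0  0  0  1  1  1  1
So g(7) = 1.
By the Sprague-Grundy theorem, the Grundy value of a sum of independent games is the XOR of the component values.
Combined value = 14 XOR 1 XOR 1 = 14.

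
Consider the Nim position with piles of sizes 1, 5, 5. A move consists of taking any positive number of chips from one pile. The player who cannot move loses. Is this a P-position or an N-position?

N-position

Nim-sum: 1 ⊕ 5 ⊕ 5 = 1.
The nim-sum is 1 ≠ 0, so this is an N-position: the player to move can win.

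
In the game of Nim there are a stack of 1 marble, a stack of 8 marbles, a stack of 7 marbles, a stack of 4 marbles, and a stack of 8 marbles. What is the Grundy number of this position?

Bitwise XOR of the heap sizes:
  0001  (1)
  1000  (8)
  0111  (7)
  0100  (4)
  1000  (8)
  ----
  0010  (2)

2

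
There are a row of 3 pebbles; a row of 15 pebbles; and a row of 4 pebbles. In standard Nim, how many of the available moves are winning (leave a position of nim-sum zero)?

Compute the nim-sum pairwise:
3 ^ 15 = 12
12 ^ 4 = 8
The overall nim-sum is X = 8. A row of size p has a winning move iff p XOR X < p (reduce it to p XOR X).
  3: 3 XOR 8 = 11 ≥ 3 — no move.
  15: 15 XOR 8 = 7 < 15 — winning move (to 7).
  4: 4 XOR 8 = 12 ≥ 4 — no move.
That gives 1 winning move.

1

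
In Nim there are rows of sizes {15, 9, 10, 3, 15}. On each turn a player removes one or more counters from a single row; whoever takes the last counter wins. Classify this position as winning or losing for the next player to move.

Losing position

Write each in binary and XOR column by column:
  1111  (15)
  1001  (9)
  1010  (10)
  0011  (3)
  1111  (15)
  ----
  0000  (0)
The nim-sum is 0, so this is a P-position: the player to move is in a losing position under optimal play.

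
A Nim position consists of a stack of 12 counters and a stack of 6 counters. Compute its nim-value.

10

Compute the nim-sum pairwise:
12 ^ 6 = 10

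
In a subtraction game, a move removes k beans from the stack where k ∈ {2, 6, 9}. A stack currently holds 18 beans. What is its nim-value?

Grundy values for subtraction set {2, 6, 9}:
k:     0  1  2  3  4  5  6  7  8  9 10 11 12 13 14 15 16 17 18
g(k):  0  0  1  1  0  0  1  1  0  2  1  3  0  2  1  0  0  1  1
So g(18) = 1.

1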